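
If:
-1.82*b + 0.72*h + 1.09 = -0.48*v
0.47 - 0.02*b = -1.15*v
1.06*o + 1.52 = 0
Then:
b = 57.5*v + 23.5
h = 144.680555555556*v + 57.8888888888889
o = -1.43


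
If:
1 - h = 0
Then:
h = 1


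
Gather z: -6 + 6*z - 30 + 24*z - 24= 30*z - 60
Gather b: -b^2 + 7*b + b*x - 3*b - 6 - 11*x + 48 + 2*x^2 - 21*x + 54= -b^2 + b*(x + 4) + 2*x^2 - 32*x + 96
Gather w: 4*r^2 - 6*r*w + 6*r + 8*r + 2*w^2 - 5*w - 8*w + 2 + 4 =4*r^2 + 14*r + 2*w^2 + w*(-6*r - 13) + 6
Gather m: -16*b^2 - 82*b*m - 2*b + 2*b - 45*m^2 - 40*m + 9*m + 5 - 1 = -16*b^2 - 45*m^2 + m*(-82*b - 31) + 4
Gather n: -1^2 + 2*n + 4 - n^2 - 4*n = -n^2 - 2*n + 3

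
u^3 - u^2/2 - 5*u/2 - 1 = (u - 2)*(u + 1/2)*(u + 1)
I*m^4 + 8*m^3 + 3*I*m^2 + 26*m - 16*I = (m - 8*I)*(m - I)*(m + 2*I)*(I*m + 1)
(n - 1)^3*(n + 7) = n^4 + 4*n^3 - 18*n^2 + 20*n - 7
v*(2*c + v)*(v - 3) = 2*c*v^2 - 6*c*v + v^3 - 3*v^2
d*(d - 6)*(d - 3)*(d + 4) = d^4 - 5*d^3 - 18*d^2 + 72*d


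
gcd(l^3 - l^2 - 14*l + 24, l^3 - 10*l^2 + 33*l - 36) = l - 3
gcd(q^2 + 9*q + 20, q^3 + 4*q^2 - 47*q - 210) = q + 5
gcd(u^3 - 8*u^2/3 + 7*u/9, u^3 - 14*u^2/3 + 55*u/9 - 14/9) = u^2 - 8*u/3 + 7/9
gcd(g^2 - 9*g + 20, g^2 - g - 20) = g - 5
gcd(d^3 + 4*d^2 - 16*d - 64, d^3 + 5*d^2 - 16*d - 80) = d^2 - 16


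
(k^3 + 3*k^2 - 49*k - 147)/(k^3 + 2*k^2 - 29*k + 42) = (k^2 - 4*k - 21)/(k^2 - 5*k + 6)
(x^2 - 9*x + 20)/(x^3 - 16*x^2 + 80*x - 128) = (x - 5)/(x^2 - 12*x + 32)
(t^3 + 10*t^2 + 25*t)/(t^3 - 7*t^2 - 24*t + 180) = t*(t + 5)/(t^2 - 12*t + 36)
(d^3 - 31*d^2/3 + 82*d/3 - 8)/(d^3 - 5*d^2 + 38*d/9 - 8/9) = 3*(d - 6)/(3*d - 2)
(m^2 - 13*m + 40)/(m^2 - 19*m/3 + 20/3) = 3*(m - 8)/(3*m - 4)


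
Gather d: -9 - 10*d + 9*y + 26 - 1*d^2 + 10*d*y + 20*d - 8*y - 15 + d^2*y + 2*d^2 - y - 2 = d^2*(y + 1) + d*(10*y + 10)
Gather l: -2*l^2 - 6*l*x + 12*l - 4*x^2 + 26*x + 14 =-2*l^2 + l*(12 - 6*x) - 4*x^2 + 26*x + 14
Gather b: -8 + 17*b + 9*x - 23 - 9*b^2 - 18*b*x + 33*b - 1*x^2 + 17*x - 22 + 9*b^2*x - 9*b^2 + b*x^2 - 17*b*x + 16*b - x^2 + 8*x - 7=b^2*(9*x - 18) + b*(x^2 - 35*x + 66) - 2*x^2 + 34*x - 60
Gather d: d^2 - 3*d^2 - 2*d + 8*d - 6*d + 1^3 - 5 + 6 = 2 - 2*d^2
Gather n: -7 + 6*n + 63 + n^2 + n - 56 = n^2 + 7*n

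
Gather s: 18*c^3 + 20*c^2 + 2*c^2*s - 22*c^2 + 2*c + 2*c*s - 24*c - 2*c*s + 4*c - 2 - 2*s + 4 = 18*c^3 - 2*c^2 - 18*c + s*(2*c^2 - 2) + 2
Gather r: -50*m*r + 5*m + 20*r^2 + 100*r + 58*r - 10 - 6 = 5*m + 20*r^2 + r*(158 - 50*m) - 16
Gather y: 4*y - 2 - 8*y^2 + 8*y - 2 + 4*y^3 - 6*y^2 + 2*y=4*y^3 - 14*y^2 + 14*y - 4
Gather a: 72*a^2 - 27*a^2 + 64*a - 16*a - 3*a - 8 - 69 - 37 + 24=45*a^2 + 45*a - 90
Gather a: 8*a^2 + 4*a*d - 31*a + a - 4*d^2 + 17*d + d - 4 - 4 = 8*a^2 + a*(4*d - 30) - 4*d^2 + 18*d - 8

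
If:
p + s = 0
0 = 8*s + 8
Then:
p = 1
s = -1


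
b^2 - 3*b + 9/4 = (b - 3/2)^2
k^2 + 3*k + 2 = (k + 1)*(k + 2)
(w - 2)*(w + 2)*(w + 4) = w^3 + 4*w^2 - 4*w - 16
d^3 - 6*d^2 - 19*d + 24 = (d - 8)*(d - 1)*(d + 3)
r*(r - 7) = r^2 - 7*r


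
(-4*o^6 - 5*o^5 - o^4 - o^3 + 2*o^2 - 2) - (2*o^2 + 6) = -4*o^6 - 5*o^5 - o^4 - o^3 - 8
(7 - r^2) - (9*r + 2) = -r^2 - 9*r + 5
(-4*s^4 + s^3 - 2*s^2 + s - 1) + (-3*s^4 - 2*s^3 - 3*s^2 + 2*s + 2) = -7*s^4 - s^3 - 5*s^2 + 3*s + 1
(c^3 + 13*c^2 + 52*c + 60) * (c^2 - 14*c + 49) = c^5 - c^4 - 81*c^3 - 31*c^2 + 1708*c + 2940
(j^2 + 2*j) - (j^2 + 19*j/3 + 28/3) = -13*j/3 - 28/3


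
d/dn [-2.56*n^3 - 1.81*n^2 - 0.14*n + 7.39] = -7.68*n^2 - 3.62*n - 0.14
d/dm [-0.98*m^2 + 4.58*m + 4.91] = 4.58 - 1.96*m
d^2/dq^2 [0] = 0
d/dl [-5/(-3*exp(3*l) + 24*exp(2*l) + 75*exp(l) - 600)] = 5*(-3*exp(2*l) + 16*exp(l) + 25)*exp(l)/(3*(exp(3*l) - 8*exp(2*l) - 25*exp(l) + 200)^2)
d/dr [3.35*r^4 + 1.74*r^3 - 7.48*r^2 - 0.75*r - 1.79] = 13.4*r^3 + 5.22*r^2 - 14.96*r - 0.75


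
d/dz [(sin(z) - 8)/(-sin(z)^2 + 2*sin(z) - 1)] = (sin(z) - 15)*cos(z)/(sin(z) - 1)^3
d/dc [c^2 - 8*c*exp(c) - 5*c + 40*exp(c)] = -8*c*exp(c) + 2*c + 32*exp(c) - 5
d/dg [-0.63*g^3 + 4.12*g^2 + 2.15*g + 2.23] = -1.89*g^2 + 8.24*g + 2.15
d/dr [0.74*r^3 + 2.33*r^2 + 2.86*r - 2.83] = 2.22*r^2 + 4.66*r + 2.86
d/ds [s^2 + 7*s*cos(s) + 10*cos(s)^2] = -7*s*sin(s) + 2*s - 10*sin(2*s) + 7*cos(s)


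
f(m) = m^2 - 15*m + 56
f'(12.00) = 9.00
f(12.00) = 20.00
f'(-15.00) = -45.00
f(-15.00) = 506.00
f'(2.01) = -10.98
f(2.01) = 29.89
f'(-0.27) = -15.54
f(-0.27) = 60.12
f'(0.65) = -13.70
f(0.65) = 46.67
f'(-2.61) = -20.22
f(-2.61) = 101.96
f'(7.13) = -0.74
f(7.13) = -0.11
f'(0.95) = -13.10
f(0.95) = 42.65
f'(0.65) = -13.70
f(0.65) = 46.67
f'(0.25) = -14.50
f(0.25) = 52.31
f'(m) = 2*m - 15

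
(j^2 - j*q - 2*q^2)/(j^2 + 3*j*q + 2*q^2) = (j - 2*q)/(j + 2*q)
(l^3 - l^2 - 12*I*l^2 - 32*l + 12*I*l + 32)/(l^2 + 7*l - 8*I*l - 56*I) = (l^2 - l*(1 + 4*I) + 4*I)/(l + 7)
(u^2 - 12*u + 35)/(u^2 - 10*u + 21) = (u - 5)/(u - 3)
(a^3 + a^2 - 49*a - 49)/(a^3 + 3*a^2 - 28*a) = (a^2 - 6*a - 7)/(a*(a - 4))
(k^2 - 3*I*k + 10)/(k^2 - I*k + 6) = (k - 5*I)/(k - 3*I)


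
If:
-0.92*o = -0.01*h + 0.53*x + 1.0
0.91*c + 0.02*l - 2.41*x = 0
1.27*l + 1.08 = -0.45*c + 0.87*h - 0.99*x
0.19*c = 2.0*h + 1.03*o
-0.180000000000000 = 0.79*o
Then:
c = -4.00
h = -0.26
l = 1.55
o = -0.23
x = -1.50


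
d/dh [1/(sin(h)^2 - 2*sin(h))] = 2*(1 - sin(h))*cos(h)/((sin(h) - 2)^2*sin(h)^2)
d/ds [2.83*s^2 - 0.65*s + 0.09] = 5.66*s - 0.65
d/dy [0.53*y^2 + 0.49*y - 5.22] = 1.06*y + 0.49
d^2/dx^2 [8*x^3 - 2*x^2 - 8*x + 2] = 48*x - 4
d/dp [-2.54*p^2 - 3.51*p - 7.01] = -5.08*p - 3.51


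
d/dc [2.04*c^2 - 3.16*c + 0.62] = 4.08*c - 3.16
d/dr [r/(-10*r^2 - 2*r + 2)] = (-5*r^2 + r*(10*r + 1) - r + 1)/(2*(5*r^2 + r - 1)^2)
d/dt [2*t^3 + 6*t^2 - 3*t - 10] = 6*t^2 + 12*t - 3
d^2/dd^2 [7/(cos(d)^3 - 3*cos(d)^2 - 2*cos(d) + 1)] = 7*((-5*cos(d) - 24*cos(2*d) + 9*cos(3*d))*(cos(d)^3 - 3*cos(d)^2 - 2*cos(d) + 1)/4 + 2*(-3*cos(d)^2 + 6*cos(d) + 2)^2*sin(d)^2)/(cos(d)^3 - 3*cos(d)^2 - 2*cos(d) + 1)^3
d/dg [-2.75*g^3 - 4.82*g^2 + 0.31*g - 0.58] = -8.25*g^2 - 9.64*g + 0.31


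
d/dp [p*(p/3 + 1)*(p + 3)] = (p + 1)*(p + 3)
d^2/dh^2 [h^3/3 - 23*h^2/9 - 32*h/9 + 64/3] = 2*h - 46/9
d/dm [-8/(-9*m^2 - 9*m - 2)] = 72*(-2*m - 1)/(9*m^2 + 9*m + 2)^2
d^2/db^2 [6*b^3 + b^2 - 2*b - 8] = 36*b + 2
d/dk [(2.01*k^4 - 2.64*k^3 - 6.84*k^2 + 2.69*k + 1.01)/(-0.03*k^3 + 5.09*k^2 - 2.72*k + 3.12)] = (-0.0603*k^6 + 20.4618*k^5 - 30.0444*k^4 + 39.6078*k^3 - 19.7068*k^2 - 52.9634*k + 11.14)/(0.0009*k^6 - 0.3054*k^5 + 26.0713*k^4 - 27.8768*k^3 + 39.16*k^2 - 16.9728*k + 9.7344)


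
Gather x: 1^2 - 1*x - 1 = -x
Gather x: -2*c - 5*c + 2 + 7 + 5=14 - 7*c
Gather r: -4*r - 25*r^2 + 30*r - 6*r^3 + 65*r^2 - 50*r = -6*r^3 + 40*r^2 - 24*r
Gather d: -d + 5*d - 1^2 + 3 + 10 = 4*d + 12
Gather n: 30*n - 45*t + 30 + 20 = 30*n - 45*t + 50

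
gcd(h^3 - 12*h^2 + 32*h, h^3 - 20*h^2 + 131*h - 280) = h - 8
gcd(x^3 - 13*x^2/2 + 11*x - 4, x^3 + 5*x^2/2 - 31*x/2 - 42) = x - 4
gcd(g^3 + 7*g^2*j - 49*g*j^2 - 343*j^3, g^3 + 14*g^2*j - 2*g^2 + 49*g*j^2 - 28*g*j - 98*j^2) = g^2 + 14*g*j + 49*j^2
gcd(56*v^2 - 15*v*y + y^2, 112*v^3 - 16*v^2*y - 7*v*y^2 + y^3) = -7*v + y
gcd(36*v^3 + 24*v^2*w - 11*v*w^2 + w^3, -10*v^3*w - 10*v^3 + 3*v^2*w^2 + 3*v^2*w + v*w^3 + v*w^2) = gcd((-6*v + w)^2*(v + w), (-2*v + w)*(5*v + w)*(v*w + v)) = 1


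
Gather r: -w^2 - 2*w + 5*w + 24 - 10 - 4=-w^2 + 3*w + 10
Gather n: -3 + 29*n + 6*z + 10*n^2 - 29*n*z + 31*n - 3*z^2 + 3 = 10*n^2 + n*(60 - 29*z) - 3*z^2 + 6*z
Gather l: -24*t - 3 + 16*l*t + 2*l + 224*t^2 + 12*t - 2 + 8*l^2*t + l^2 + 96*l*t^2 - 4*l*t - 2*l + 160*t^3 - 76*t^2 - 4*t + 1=l^2*(8*t + 1) + l*(96*t^2 + 12*t) + 160*t^3 + 148*t^2 - 16*t - 4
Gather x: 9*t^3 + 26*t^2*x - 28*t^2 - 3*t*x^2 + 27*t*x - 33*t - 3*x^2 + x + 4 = 9*t^3 - 28*t^2 - 33*t + x^2*(-3*t - 3) + x*(26*t^2 + 27*t + 1) + 4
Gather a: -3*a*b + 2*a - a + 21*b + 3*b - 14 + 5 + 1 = a*(1 - 3*b) + 24*b - 8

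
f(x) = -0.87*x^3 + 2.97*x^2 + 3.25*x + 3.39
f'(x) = -2.61*x^2 + 5.94*x + 3.25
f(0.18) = 4.07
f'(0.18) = 4.23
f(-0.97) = 3.83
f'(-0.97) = -4.97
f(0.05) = 3.56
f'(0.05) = 3.54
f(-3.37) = 59.46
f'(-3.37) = -46.41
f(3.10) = 16.09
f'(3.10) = -3.42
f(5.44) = -31.10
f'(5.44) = -41.68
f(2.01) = 14.86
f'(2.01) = 4.64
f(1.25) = 10.39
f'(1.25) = 6.60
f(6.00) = -58.11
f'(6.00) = -55.07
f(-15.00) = 3559.14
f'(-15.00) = -673.10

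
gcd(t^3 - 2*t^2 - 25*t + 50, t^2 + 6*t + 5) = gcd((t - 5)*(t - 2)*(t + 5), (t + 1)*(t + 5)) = t + 5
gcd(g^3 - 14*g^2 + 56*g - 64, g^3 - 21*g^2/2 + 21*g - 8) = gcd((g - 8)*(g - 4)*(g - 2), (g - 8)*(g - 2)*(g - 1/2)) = g^2 - 10*g + 16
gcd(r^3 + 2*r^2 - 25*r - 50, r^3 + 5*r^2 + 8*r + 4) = r + 2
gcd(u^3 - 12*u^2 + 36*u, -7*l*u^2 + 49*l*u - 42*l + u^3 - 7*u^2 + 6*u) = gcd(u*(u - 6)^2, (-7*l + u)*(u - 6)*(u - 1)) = u - 6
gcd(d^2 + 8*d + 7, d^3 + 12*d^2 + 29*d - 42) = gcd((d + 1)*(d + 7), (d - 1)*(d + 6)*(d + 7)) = d + 7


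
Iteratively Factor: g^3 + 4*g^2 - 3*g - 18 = (g + 3)*(g^2 + g - 6) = (g - 2)*(g + 3)*(g + 3)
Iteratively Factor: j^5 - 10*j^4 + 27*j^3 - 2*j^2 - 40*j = (j)*(j^4 - 10*j^3 + 27*j^2 - 2*j - 40) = j*(j - 5)*(j^3 - 5*j^2 + 2*j + 8) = j*(j - 5)*(j + 1)*(j^2 - 6*j + 8) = j*(j - 5)*(j - 4)*(j + 1)*(j - 2)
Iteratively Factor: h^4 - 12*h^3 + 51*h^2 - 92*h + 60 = (h - 5)*(h^3 - 7*h^2 + 16*h - 12) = (h - 5)*(h - 3)*(h^2 - 4*h + 4) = (h - 5)*(h - 3)*(h - 2)*(h - 2)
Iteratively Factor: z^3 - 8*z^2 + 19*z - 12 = (z - 1)*(z^2 - 7*z + 12) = (z - 4)*(z - 1)*(z - 3)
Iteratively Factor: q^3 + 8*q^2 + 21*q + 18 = (q + 3)*(q^2 + 5*q + 6) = (q + 3)^2*(q + 2)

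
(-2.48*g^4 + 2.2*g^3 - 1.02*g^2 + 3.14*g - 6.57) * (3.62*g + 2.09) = -8.9776*g^5 + 2.7808*g^4 + 0.9056*g^3 + 9.235*g^2 - 17.2208*g - 13.7313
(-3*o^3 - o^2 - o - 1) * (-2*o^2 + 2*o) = 6*o^5 - 4*o^4 - 2*o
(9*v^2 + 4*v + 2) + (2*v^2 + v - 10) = 11*v^2 + 5*v - 8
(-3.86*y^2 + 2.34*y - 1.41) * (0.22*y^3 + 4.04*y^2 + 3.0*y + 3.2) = -0.8492*y^5 - 15.0796*y^4 - 2.4366*y^3 - 11.0284*y^2 + 3.258*y - 4.512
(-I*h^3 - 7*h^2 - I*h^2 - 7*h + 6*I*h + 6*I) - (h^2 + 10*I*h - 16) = -I*h^3 - 8*h^2 - I*h^2 - 7*h - 4*I*h + 16 + 6*I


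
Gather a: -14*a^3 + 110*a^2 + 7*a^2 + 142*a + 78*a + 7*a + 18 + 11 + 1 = -14*a^3 + 117*a^2 + 227*a + 30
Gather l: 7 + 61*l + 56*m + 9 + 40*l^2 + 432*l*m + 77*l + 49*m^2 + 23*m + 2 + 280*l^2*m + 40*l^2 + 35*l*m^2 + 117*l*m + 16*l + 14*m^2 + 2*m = l^2*(280*m + 80) + l*(35*m^2 + 549*m + 154) + 63*m^2 + 81*m + 18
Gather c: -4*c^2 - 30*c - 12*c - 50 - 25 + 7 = -4*c^2 - 42*c - 68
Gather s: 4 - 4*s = 4 - 4*s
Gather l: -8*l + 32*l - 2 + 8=24*l + 6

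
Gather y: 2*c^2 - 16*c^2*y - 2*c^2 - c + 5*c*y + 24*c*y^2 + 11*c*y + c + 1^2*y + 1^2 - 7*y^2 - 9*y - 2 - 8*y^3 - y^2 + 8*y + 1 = -8*y^3 + y^2*(24*c - 8) + y*(-16*c^2 + 16*c)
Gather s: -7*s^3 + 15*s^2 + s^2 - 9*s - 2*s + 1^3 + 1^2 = -7*s^3 + 16*s^2 - 11*s + 2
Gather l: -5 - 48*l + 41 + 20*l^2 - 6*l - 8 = 20*l^2 - 54*l + 28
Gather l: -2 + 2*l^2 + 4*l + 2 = 2*l^2 + 4*l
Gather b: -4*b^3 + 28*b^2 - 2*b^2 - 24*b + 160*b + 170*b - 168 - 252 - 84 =-4*b^3 + 26*b^2 + 306*b - 504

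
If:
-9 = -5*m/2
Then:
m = 18/5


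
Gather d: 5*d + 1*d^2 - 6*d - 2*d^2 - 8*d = -d^2 - 9*d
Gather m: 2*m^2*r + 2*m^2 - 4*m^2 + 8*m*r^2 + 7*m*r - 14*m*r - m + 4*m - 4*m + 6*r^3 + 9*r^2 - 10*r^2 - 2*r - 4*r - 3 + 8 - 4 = m^2*(2*r - 2) + m*(8*r^2 - 7*r - 1) + 6*r^3 - r^2 - 6*r + 1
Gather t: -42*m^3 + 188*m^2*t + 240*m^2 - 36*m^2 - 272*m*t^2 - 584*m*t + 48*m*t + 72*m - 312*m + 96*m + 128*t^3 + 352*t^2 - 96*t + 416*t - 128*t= -42*m^3 + 204*m^2 - 144*m + 128*t^3 + t^2*(352 - 272*m) + t*(188*m^2 - 536*m + 192)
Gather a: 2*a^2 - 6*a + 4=2*a^2 - 6*a + 4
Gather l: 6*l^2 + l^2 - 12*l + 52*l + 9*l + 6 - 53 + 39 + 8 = 7*l^2 + 49*l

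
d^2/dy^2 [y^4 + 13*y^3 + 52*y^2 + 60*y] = 12*y^2 + 78*y + 104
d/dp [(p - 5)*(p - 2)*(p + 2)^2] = 4*p^3 - 9*p^2 - 28*p + 12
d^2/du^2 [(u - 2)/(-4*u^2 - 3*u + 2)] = 2*(-(u - 2)*(8*u + 3)^2 + (12*u - 5)*(4*u^2 + 3*u - 2))/(4*u^2 + 3*u - 2)^3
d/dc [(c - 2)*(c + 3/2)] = 2*c - 1/2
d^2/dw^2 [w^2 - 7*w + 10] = 2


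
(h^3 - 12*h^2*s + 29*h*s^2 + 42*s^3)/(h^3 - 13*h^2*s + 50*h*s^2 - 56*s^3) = (h^2 - 5*h*s - 6*s^2)/(h^2 - 6*h*s + 8*s^2)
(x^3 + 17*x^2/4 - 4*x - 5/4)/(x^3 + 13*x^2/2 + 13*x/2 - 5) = (4*x^2 - 3*x - 1)/(2*(2*x^2 + 3*x - 2))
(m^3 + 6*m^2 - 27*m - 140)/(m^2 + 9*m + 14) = (m^2 - m - 20)/(m + 2)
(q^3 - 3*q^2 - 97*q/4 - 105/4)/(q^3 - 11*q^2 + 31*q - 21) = (q^2 + 4*q + 15/4)/(q^2 - 4*q + 3)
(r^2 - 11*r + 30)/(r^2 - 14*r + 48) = (r - 5)/(r - 8)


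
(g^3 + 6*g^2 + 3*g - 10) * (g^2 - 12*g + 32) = g^5 - 6*g^4 - 37*g^3 + 146*g^2 + 216*g - 320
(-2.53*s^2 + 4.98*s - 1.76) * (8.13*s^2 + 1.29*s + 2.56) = -20.5689*s^4 + 37.2237*s^3 - 14.3614*s^2 + 10.4784*s - 4.5056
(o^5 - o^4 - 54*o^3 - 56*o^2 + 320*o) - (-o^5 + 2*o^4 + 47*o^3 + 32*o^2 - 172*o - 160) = 2*o^5 - 3*o^4 - 101*o^3 - 88*o^2 + 492*o + 160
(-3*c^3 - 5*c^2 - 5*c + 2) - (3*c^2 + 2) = -3*c^3 - 8*c^2 - 5*c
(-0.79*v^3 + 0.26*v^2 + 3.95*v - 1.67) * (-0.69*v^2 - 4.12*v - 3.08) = 0.5451*v^5 + 3.0754*v^4 - 1.3635*v^3 - 15.9225*v^2 - 5.2856*v + 5.1436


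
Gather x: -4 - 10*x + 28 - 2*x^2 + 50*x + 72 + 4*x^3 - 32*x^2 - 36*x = 4*x^3 - 34*x^2 + 4*x + 96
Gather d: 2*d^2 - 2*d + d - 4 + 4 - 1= 2*d^2 - d - 1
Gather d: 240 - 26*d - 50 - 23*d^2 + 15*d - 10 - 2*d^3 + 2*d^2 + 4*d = -2*d^3 - 21*d^2 - 7*d + 180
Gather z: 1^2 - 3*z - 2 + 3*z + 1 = 0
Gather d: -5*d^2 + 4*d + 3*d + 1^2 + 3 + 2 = -5*d^2 + 7*d + 6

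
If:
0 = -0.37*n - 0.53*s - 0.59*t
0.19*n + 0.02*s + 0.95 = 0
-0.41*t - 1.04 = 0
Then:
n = -5.72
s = 6.82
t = -2.54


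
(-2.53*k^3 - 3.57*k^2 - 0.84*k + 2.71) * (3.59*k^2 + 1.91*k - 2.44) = -9.0827*k^5 - 17.6486*k^4 - 3.6611*k^3 + 16.8353*k^2 + 7.2257*k - 6.6124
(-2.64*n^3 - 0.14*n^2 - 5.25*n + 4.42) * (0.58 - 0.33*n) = 0.8712*n^4 - 1.485*n^3 + 1.6513*n^2 - 4.5036*n + 2.5636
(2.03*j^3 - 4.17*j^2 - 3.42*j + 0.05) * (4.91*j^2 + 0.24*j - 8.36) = 9.9673*j^5 - 19.9875*j^4 - 34.7638*j^3 + 34.2859*j^2 + 28.6032*j - 0.418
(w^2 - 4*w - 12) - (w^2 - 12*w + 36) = 8*w - 48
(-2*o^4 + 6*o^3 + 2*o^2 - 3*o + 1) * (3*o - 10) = -6*o^5 + 38*o^4 - 54*o^3 - 29*o^2 + 33*o - 10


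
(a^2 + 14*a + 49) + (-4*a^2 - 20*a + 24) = -3*a^2 - 6*a + 73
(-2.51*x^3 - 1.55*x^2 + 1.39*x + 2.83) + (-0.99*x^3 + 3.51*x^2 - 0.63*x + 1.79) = -3.5*x^3 + 1.96*x^2 + 0.76*x + 4.62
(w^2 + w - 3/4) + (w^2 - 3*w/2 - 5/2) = 2*w^2 - w/2 - 13/4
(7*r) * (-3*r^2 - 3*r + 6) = -21*r^3 - 21*r^2 + 42*r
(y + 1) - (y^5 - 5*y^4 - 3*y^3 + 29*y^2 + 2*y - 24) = -y^5 + 5*y^4 + 3*y^3 - 29*y^2 - y + 25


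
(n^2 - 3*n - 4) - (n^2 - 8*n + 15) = 5*n - 19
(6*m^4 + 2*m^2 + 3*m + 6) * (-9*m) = -54*m^5 - 18*m^3 - 27*m^2 - 54*m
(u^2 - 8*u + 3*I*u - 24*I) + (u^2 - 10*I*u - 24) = 2*u^2 - 8*u - 7*I*u - 24 - 24*I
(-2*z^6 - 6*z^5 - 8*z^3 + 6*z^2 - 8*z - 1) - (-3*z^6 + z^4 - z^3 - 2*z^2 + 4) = z^6 - 6*z^5 - z^4 - 7*z^3 + 8*z^2 - 8*z - 5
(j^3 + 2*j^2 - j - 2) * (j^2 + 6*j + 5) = j^5 + 8*j^4 + 16*j^3 + 2*j^2 - 17*j - 10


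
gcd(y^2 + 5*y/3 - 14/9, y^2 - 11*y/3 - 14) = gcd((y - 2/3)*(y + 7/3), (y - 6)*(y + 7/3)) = y + 7/3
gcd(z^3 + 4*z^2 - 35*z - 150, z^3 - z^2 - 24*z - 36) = z - 6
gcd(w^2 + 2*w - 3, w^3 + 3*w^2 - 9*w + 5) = w - 1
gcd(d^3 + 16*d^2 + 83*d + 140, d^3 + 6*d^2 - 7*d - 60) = d^2 + 9*d + 20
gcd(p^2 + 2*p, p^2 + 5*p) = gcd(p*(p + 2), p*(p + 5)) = p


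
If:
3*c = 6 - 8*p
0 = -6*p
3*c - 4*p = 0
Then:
No Solution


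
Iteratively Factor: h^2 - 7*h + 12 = (h - 3)*(h - 4)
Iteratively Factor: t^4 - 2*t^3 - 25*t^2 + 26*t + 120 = (t + 2)*(t^3 - 4*t^2 - 17*t + 60) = (t - 5)*(t + 2)*(t^2 + t - 12) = (t - 5)*(t - 3)*(t + 2)*(t + 4)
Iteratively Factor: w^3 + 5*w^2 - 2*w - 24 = (w + 4)*(w^2 + w - 6) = (w + 3)*(w + 4)*(w - 2)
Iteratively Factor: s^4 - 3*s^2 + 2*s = (s - 1)*(s^3 + s^2 - 2*s) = (s - 1)*(s + 2)*(s^2 - s) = (s - 1)^2*(s + 2)*(s)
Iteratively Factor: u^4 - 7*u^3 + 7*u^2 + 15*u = (u - 3)*(u^3 - 4*u^2 - 5*u) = (u - 5)*(u - 3)*(u^2 + u) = u*(u - 5)*(u - 3)*(u + 1)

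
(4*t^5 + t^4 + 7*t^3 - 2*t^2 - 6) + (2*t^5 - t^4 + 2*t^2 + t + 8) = 6*t^5 + 7*t^3 + t + 2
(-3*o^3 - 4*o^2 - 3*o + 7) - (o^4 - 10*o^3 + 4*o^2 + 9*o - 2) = -o^4 + 7*o^3 - 8*o^2 - 12*o + 9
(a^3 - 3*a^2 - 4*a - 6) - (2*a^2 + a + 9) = a^3 - 5*a^2 - 5*a - 15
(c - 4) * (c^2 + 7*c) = c^3 + 3*c^2 - 28*c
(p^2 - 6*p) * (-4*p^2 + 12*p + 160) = -4*p^4 + 36*p^3 + 88*p^2 - 960*p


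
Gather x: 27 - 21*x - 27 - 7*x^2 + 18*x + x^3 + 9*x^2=x^3 + 2*x^2 - 3*x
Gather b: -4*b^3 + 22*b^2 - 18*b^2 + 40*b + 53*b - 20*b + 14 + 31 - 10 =-4*b^3 + 4*b^2 + 73*b + 35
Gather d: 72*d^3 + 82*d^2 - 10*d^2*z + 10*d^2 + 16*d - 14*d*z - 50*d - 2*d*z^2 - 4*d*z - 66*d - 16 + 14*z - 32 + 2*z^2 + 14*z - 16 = 72*d^3 + d^2*(92 - 10*z) + d*(-2*z^2 - 18*z - 100) + 2*z^2 + 28*z - 64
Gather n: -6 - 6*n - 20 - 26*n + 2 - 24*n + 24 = -56*n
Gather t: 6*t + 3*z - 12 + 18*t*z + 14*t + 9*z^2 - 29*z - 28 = t*(18*z + 20) + 9*z^2 - 26*z - 40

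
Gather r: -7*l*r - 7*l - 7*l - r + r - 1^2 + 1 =-7*l*r - 14*l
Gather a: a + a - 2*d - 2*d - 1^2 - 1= 2*a - 4*d - 2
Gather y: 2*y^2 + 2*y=2*y^2 + 2*y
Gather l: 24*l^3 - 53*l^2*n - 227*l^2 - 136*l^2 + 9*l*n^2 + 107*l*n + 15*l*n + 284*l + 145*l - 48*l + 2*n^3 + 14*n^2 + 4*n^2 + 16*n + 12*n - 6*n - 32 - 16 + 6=24*l^3 + l^2*(-53*n - 363) + l*(9*n^2 + 122*n + 381) + 2*n^3 + 18*n^2 + 22*n - 42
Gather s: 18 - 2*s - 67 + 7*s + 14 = 5*s - 35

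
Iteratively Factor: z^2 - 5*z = (z)*(z - 5)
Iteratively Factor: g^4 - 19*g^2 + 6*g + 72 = (g - 3)*(g^3 + 3*g^2 - 10*g - 24) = (g - 3)*(g + 2)*(g^2 + g - 12) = (g - 3)*(g + 2)*(g + 4)*(g - 3)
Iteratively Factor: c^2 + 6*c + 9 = (c + 3)*(c + 3)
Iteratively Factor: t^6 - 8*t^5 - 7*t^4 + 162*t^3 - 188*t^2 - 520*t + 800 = (t - 5)*(t^5 - 3*t^4 - 22*t^3 + 52*t^2 + 72*t - 160) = (t - 5)*(t + 2)*(t^4 - 5*t^3 - 12*t^2 + 76*t - 80) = (t - 5)^2*(t + 2)*(t^3 - 12*t + 16) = (t - 5)^2*(t - 2)*(t + 2)*(t^2 + 2*t - 8) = (t - 5)^2*(t - 2)*(t + 2)*(t + 4)*(t - 2)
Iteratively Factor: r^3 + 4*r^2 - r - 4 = (r + 4)*(r^2 - 1) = (r + 1)*(r + 4)*(r - 1)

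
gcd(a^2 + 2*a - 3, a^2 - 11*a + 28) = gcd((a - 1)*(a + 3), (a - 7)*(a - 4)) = 1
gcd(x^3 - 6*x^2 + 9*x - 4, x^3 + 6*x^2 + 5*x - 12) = x - 1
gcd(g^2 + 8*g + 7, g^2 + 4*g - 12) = 1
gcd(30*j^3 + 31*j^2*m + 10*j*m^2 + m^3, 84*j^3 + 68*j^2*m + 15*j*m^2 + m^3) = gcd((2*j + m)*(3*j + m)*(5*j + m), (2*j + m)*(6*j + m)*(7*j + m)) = 2*j + m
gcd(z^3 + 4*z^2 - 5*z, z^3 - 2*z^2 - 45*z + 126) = 1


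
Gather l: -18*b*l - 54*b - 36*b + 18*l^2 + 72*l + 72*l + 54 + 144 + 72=-90*b + 18*l^2 + l*(144 - 18*b) + 270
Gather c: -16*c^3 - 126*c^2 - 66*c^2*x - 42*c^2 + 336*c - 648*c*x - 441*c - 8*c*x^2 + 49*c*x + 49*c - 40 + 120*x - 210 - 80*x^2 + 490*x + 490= -16*c^3 + c^2*(-66*x - 168) + c*(-8*x^2 - 599*x - 56) - 80*x^2 + 610*x + 240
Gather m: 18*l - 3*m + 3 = 18*l - 3*m + 3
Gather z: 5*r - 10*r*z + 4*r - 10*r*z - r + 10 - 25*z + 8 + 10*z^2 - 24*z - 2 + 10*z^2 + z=8*r + 20*z^2 + z*(-20*r - 48) + 16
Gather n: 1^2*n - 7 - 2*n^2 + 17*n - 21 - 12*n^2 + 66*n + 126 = -14*n^2 + 84*n + 98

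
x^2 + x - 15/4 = (x - 3/2)*(x + 5/2)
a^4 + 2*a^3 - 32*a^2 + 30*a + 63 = (a - 3)^2*(a + 1)*(a + 7)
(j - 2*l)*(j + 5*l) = j^2 + 3*j*l - 10*l^2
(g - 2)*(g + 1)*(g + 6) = g^3 + 5*g^2 - 8*g - 12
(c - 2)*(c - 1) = c^2 - 3*c + 2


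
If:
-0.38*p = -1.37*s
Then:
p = 3.60526315789474*s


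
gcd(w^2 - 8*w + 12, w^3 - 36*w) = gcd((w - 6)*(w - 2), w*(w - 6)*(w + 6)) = w - 6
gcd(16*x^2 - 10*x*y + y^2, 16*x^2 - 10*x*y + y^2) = 16*x^2 - 10*x*y + y^2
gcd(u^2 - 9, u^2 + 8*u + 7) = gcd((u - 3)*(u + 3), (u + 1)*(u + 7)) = 1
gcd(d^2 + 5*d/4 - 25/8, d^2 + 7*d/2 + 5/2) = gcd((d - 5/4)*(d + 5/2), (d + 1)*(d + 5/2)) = d + 5/2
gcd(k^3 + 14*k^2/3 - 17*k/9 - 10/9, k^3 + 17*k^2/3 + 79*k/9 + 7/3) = k + 1/3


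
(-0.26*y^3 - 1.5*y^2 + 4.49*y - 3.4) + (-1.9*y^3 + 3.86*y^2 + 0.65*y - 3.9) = -2.16*y^3 + 2.36*y^2 + 5.14*y - 7.3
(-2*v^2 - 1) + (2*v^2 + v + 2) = v + 1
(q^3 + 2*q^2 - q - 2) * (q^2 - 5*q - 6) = q^5 - 3*q^4 - 17*q^3 - 9*q^2 + 16*q + 12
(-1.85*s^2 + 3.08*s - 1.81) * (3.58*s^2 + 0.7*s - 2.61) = -6.623*s^4 + 9.7314*s^3 + 0.5047*s^2 - 9.3058*s + 4.7241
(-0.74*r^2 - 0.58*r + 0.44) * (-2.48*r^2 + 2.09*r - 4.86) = 1.8352*r^4 - 0.1082*r^3 + 1.293*r^2 + 3.7384*r - 2.1384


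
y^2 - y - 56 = (y - 8)*(y + 7)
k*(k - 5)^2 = k^3 - 10*k^2 + 25*k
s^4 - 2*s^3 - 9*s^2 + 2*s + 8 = (s - 4)*(s - 1)*(s + 1)*(s + 2)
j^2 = j^2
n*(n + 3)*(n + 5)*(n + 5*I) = n^4 + 8*n^3 + 5*I*n^3 + 15*n^2 + 40*I*n^2 + 75*I*n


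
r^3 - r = r*(r - 1)*(r + 1)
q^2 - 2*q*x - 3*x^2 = (q - 3*x)*(q + x)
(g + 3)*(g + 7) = g^2 + 10*g + 21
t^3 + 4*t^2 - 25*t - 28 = (t - 4)*(t + 1)*(t + 7)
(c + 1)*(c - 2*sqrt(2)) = c^2 - 2*sqrt(2)*c + c - 2*sqrt(2)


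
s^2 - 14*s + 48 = (s - 8)*(s - 6)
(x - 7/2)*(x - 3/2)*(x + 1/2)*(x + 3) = x^4 - 3*x^3/2 - 43*x^2/4 + 87*x/8 + 63/8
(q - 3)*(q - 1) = q^2 - 4*q + 3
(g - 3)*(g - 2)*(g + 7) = g^3 + 2*g^2 - 29*g + 42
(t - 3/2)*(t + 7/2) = t^2 + 2*t - 21/4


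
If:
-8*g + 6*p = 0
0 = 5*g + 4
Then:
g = -4/5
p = -16/15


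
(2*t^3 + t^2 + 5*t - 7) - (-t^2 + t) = 2*t^3 + 2*t^2 + 4*t - 7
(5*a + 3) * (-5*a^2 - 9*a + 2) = -25*a^3 - 60*a^2 - 17*a + 6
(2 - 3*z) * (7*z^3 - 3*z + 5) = -21*z^4 + 14*z^3 + 9*z^2 - 21*z + 10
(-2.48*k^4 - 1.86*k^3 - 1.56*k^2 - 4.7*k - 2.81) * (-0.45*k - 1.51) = 1.116*k^5 + 4.5818*k^4 + 3.5106*k^3 + 4.4706*k^2 + 8.3615*k + 4.2431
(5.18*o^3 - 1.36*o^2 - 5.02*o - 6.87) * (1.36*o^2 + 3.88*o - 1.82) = 7.0448*o^5 + 18.2488*o^4 - 21.5316*o^3 - 26.3456*o^2 - 17.5192*o + 12.5034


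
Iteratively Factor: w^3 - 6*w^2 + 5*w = (w)*(w^2 - 6*w + 5) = w*(w - 1)*(w - 5)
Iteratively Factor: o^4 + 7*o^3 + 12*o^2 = (o + 3)*(o^3 + 4*o^2) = (o + 3)*(o + 4)*(o^2) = o*(o + 3)*(o + 4)*(o)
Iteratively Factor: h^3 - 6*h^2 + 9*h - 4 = (h - 1)*(h^2 - 5*h + 4) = (h - 1)^2*(h - 4)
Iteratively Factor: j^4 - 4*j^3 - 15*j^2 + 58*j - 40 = (j + 4)*(j^3 - 8*j^2 + 17*j - 10) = (j - 5)*(j + 4)*(j^2 - 3*j + 2) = (j - 5)*(j - 2)*(j + 4)*(j - 1)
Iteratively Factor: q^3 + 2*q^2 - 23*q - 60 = (q + 4)*(q^2 - 2*q - 15) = (q + 3)*(q + 4)*(q - 5)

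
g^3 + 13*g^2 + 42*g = g*(g + 6)*(g + 7)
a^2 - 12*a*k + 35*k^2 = (a - 7*k)*(a - 5*k)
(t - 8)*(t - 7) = t^2 - 15*t + 56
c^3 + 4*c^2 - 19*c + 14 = (c - 2)*(c - 1)*(c + 7)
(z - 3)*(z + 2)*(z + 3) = z^3 + 2*z^2 - 9*z - 18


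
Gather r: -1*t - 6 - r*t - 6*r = r*(-t - 6) - t - 6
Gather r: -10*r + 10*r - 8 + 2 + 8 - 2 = 0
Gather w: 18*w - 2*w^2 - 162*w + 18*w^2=16*w^2 - 144*w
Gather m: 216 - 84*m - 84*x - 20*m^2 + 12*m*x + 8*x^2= -20*m^2 + m*(12*x - 84) + 8*x^2 - 84*x + 216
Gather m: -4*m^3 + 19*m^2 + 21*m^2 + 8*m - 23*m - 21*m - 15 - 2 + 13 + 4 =-4*m^3 + 40*m^2 - 36*m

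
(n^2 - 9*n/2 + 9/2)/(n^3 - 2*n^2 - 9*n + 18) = (n - 3/2)/(n^2 + n - 6)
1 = 1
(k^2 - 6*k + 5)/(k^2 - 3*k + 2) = (k - 5)/(k - 2)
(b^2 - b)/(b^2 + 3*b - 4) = b/(b + 4)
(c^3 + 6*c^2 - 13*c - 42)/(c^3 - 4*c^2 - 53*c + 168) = (c + 2)/(c - 8)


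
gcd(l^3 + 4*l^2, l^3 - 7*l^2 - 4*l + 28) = 1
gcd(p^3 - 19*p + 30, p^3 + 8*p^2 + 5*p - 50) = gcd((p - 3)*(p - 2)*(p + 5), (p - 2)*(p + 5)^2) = p^2 + 3*p - 10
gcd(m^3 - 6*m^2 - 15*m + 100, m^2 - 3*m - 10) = m - 5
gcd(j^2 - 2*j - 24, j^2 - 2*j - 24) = j^2 - 2*j - 24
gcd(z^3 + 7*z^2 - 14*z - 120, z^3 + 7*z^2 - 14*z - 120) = z^3 + 7*z^2 - 14*z - 120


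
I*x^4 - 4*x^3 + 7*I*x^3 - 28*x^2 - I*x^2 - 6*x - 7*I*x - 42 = (x + 7)*(x + 2*I)*(x + 3*I)*(I*x + 1)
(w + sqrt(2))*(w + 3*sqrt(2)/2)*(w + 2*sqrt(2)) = w^3 + 9*sqrt(2)*w^2/2 + 13*w + 6*sqrt(2)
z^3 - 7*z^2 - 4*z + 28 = (z - 7)*(z - 2)*(z + 2)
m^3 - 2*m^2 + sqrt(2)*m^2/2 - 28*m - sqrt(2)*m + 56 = (m - 2)*(m - 7*sqrt(2)/2)*(m + 4*sqrt(2))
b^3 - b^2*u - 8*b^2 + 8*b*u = b*(b - 8)*(b - u)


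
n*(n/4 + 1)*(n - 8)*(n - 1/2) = n^4/4 - 9*n^3/8 - 15*n^2/2 + 4*n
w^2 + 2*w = w*(w + 2)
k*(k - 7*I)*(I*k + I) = I*k^3 + 7*k^2 + I*k^2 + 7*k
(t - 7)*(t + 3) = t^2 - 4*t - 21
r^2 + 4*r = r*(r + 4)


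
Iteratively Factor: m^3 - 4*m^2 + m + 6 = (m + 1)*(m^2 - 5*m + 6) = (m - 2)*(m + 1)*(m - 3)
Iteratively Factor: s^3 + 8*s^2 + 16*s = (s + 4)*(s^2 + 4*s) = s*(s + 4)*(s + 4)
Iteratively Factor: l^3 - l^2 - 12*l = (l - 4)*(l^2 + 3*l) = (l - 4)*(l + 3)*(l)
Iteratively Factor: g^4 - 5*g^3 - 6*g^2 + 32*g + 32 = (g + 2)*(g^3 - 7*g^2 + 8*g + 16) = (g + 1)*(g + 2)*(g^2 - 8*g + 16) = (g - 4)*(g + 1)*(g + 2)*(g - 4)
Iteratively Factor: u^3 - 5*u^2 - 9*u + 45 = (u - 3)*(u^2 - 2*u - 15) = (u - 3)*(u + 3)*(u - 5)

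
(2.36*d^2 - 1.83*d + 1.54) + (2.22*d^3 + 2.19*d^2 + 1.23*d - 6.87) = 2.22*d^3 + 4.55*d^2 - 0.6*d - 5.33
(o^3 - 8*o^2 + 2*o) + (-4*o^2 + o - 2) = o^3 - 12*o^2 + 3*o - 2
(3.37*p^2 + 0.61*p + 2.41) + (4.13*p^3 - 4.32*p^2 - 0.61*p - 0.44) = 4.13*p^3 - 0.95*p^2 + 1.97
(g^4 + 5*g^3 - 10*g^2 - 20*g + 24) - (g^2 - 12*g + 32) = g^4 + 5*g^3 - 11*g^2 - 8*g - 8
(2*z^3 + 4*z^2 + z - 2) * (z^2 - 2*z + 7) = 2*z^5 + 7*z^3 + 24*z^2 + 11*z - 14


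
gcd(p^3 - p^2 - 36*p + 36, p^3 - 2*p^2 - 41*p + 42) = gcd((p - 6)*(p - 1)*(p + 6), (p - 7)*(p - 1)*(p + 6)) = p^2 + 5*p - 6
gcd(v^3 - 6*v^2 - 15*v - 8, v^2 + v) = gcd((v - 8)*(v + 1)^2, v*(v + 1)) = v + 1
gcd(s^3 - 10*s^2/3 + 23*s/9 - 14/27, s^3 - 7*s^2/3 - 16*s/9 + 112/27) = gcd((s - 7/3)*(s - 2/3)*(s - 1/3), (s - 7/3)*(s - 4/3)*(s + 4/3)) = s - 7/3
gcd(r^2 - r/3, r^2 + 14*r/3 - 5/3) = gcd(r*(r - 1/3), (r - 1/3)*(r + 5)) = r - 1/3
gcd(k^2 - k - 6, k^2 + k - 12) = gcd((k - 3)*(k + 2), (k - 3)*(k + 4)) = k - 3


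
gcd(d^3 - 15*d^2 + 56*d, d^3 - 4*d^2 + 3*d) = d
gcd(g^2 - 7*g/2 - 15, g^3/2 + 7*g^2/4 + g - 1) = 1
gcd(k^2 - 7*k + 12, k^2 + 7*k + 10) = 1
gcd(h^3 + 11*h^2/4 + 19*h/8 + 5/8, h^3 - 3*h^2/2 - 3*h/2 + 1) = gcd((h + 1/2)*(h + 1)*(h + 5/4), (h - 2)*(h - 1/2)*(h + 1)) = h + 1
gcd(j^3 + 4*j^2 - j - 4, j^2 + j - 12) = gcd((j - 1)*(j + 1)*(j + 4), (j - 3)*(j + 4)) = j + 4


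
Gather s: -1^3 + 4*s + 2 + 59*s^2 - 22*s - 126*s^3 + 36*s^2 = -126*s^3 + 95*s^2 - 18*s + 1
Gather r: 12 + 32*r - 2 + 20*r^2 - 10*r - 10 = 20*r^2 + 22*r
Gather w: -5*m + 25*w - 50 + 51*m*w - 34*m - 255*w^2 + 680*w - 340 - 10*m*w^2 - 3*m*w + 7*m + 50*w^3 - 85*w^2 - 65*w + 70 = -32*m + 50*w^3 + w^2*(-10*m - 340) + w*(48*m + 640) - 320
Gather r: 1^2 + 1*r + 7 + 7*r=8*r + 8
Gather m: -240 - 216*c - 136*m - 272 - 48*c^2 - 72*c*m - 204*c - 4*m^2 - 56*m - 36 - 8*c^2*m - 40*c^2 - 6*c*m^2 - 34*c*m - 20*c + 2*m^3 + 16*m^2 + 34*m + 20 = -88*c^2 - 440*c + 2*m^3 + m^2*(12 - 6*c) + m*(-8*c^2 - 106*c - 158) - 528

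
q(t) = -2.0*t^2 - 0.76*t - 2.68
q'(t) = -4.0*t - 0.76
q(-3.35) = -22.58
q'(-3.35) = 12.64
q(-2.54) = -13.65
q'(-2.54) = 9.40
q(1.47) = -8.12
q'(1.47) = -6.64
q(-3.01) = -18.51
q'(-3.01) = 11.28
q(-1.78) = -7.66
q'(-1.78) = 6.36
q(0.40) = -3.30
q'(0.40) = -2.36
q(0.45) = -3.43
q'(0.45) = -2.56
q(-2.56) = -13.84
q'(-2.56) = 9.48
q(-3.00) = -18.40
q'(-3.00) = 11.24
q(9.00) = -171.52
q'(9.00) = -36.76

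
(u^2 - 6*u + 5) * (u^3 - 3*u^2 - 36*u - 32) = u^5 - 9*u^4 - 13*u^3 + 169*u^2 + 12*u - 160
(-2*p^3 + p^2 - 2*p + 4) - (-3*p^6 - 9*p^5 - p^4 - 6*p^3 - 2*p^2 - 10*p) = 3*p^6 + 9*p^5 + p^4 + 4*p^3 + 3*p^2 + 8*p + 4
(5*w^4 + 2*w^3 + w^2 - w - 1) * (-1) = -5*w^4 - 2*w^3 - w^2 + w + 1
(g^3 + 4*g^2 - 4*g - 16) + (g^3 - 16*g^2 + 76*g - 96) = 2*g^3 - 12*g^2 + 72*g - 112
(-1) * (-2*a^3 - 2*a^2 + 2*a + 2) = 2*a^3 + 2*a^2 - 2*a - 2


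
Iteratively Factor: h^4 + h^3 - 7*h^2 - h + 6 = (h - 1)*(h^3 + 2*h^2 - 5*h - 6) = (h - 2)*(h - 1)*(h^2 + 4*h + 3) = (h - 2)*(h - 1)*(h + 3)*(h + 1)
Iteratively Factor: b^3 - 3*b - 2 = (b + 1)*(b^2 - b - 2) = (b - 2)*(b + 1)*(b + 1)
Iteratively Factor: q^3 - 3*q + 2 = (q + 2)*(q^2 - 2*q + 1) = (q - 1)*(q + 2)*(q - 1)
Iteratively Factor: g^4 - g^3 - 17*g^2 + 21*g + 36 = (g - 3)*(g^3 + 2*g^2 - 11*g - 12) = (g - 3)*(g + 1)*(g^2 + g - 12) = (g - 3)^2*(g + 1)*(g + 4)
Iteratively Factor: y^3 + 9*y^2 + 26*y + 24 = (y + 2)*(y^2 + 7*y + 12) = (y + 2)*(y + 4)*(y + 3)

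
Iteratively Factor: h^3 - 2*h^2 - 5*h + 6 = (h - 1)*(h^2 - h - 6) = (h - 1)*(h + 2)*(h - 3)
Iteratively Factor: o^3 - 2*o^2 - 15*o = (o - 5)*(o^2 + 3*o) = o*(o - 5)*(o + 3)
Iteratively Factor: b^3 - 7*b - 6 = (b - 3)*(b^2 + 3*b + 2) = (b - 3)*(b + 1)*(b + 2)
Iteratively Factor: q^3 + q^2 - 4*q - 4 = (q + 1)*(q^2 - 4) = (q + 1)*(q + 2)*(q - 2)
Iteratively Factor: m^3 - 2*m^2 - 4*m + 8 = (m - 2)*(m^2 - 4) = (m - 2)*(m + 2)*(m - 2)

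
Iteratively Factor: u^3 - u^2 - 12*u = (u + 3)*(u^2 - 4*u) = u*(u + 3)*(u - 4)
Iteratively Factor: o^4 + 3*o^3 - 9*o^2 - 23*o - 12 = (o + 1)*(o^3 + 2*o^2 - 11*o - 12) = (o + 1)*(o + 4)*(o^2 - 2*o - 3) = (o + 1)^2*(o + 4)*(o - 3)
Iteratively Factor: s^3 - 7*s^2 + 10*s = (s)*(s^2 - 7*s + 10) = s*(s - 2)*(s - 5)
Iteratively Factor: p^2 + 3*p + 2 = (p + 2)*(p + 1)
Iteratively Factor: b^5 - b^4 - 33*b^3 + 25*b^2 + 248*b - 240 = (b + 4)*(b^4 - 5*b^3 - 13*b^2 + 77*b - 60) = (b - 1)*(b + 4)*(b^3 - 4*b^2 - 17*b + 60) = (b - 5)*(b - 1)*(b + 4)*(b^2 + b - 12) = (b - 5)*(b - 3)*(b - 1)*(b + 4)*(b + 4)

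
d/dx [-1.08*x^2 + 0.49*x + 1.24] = 0.49 - 2.16*x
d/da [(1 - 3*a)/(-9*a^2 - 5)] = 3*(-9*a^2 + 6*a + 5)/(81*a^4 + 90*a^2 + 25)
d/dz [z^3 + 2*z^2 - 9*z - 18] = 3*z^2 + 4*z - 9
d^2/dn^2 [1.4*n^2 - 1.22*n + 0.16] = 2.80000000000000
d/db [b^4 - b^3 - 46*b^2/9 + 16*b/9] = 4*b^3 - 3*b^2 - 92*b/9 + 16/9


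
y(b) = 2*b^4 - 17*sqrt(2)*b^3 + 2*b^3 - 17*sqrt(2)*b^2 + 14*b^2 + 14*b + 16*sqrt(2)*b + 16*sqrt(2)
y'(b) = 8*b^3 - 51*sqrt(2)*b^2 + 6*b^2 - 34*sqrt(2)*b + 28*b + 14 + 16*sqrt(2)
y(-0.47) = 5.58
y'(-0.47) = 30.63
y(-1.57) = 37.82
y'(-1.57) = -125.79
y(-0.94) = -0.81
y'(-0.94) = -9.57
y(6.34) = -2534.50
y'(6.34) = -709.91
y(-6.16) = 7447.82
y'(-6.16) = -4218.77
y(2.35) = -171.81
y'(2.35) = -271.92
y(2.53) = -223.99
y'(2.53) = -307.89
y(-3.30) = 821.70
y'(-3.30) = -904.69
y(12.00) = 2400.22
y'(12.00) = 4097.64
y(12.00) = 2400.22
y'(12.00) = 4097.64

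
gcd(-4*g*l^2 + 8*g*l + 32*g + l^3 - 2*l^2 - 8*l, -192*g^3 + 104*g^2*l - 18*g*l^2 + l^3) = 4*g - l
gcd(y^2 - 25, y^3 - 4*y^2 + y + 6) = 1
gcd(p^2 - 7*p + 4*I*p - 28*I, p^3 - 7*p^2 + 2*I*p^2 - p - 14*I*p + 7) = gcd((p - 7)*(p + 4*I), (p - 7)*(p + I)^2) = p - 7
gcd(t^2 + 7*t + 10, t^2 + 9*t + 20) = t + 5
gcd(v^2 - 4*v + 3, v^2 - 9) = v - 3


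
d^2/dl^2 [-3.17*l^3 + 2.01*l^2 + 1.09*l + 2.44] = 4.02 - 19.02*l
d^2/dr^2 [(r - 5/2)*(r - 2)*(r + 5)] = 6*r + 1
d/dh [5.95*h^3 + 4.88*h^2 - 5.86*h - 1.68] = 17.85*h^2 + 9.76*h - 5.86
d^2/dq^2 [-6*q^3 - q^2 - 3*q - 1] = -36*q - 2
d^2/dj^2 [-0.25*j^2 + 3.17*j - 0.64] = -0.500000000000000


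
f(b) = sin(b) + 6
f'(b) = cos(b)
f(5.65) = 5.41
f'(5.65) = 0.81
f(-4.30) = 6.92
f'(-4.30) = -0.40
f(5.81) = 5.54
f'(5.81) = 0.89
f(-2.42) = 5.34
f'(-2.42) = -0.75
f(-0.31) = 5.69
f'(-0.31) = 0.95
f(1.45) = 6.99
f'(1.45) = 0.12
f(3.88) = 5.33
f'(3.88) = -0.74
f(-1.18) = 5.08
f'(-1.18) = 0.38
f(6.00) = 5.72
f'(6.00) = 0.96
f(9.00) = 6.41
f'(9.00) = -0.91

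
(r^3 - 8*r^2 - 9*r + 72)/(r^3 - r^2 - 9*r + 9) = (r - 8)/(r - 1)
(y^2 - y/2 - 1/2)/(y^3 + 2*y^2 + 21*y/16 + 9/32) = 16*(y - 1)/(16*y^2 + 24*y + 9)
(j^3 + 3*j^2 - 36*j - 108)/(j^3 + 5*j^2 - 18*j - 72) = (j - 6)/(j - 4)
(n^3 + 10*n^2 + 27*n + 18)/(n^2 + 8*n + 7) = (n^2 + 9*n + 18)/(n + 7)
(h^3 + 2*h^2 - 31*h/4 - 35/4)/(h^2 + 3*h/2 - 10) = (2*h^2 + 9*h + 7)/(2*(h + 4))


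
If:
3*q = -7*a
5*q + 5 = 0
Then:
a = 3/7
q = -1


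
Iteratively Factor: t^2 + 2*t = (t + 2)*(t)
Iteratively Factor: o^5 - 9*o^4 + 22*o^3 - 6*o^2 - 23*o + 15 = (o - 1)*(o^4 - 8*o^3 + 14*o^2 + 8*o - 15) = (o - 1)*(o + 1)*(o^3 - 9*o^2 + 23*o - 15) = (o - 3)*(o - 1)*(o + 1)*(o^2 - 6*o + 5) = (o - 5)*(o - 3)*(o - 1)*(o + 1)*(o - 1)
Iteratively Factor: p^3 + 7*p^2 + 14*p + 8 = (p + 1)*(p^2 + 6*p + 8) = (p + 1)*(p + 4)*(p + 2)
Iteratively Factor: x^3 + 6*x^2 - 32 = (x + 4)*(x^2 + 2*x - 8) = (x - 2)*(x + 4)*(x + 4)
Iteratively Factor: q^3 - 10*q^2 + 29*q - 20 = (q - 4)*(q^2 - 6*q + 5) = (q - 4)*(q - 1)*(q - 5)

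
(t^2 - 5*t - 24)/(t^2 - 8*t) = (t + 3)/t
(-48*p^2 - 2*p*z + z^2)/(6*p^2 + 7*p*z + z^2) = (-8*p + z)/(p + z)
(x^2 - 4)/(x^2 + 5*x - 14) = (x + 2)/(x + 7)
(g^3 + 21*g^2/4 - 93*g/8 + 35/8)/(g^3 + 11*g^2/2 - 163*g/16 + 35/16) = 2*(2*g - 1)/(4*g - 1)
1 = 1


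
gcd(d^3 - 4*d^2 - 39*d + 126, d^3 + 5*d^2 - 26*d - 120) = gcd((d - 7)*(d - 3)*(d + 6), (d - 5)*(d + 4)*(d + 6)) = d + 6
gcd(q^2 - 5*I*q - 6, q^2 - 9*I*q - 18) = q - 3*I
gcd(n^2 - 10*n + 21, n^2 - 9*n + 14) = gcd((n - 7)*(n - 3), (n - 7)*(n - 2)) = n - 7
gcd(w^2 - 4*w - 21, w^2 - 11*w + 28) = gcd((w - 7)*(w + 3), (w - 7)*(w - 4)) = w - 7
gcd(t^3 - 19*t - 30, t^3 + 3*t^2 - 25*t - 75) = t^2 - 2*t - 15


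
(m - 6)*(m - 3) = m^2 - 9*m + 18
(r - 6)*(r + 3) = r^2 - 3*r - 18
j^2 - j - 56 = (j - 8)*(j + 7)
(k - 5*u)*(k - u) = k^2 - 6*k*u + 5*u^2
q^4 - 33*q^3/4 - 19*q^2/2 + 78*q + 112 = (q - 8)*(q - 4)*(q + 7/4)*(q + 2)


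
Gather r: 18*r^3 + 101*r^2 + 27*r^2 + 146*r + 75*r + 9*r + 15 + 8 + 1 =18*r^3 + 128*r^2 + 230*r + 24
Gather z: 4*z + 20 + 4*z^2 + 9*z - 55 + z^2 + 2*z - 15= 5*z^2 + 15*z - 50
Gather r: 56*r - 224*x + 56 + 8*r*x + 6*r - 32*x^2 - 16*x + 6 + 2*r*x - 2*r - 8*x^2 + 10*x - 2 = r*(10*x + 60) - 40*x^2 - 230*x + 60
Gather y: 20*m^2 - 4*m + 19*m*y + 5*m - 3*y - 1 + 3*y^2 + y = 20*m^2 + m + 3*y^2 + y*(19*m - 2) - 1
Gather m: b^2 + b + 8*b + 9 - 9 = b^2 + 9*b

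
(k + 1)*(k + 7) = k^2 + 8*k + 7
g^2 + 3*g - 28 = (g - 4)*(g + 7)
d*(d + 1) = d^2 + d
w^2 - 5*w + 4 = (w - 4)*(w - 1)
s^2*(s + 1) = s^3 + s^2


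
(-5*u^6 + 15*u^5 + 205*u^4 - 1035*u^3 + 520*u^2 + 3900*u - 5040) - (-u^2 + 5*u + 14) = -5*u^6 + 15*u^5 + 205*u^4 - 1035*u^3 + 521*u^2 + 3895*u - 5054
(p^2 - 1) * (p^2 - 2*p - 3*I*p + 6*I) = p^4 - 2*p^3 - 3*I*p^3 - p^2 + 6*I*p^2 + 2*p + 3*I*p - 6*I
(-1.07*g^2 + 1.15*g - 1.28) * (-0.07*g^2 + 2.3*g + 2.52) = 0.0749*g^4 - 2.5415*g^3 + 0.0381999999999995*g^2 - 0.0460000000000003*g - 3.2256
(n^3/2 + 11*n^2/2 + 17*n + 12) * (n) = n^4/2 + 11*n^3/2 + 17*n^2 + 12*n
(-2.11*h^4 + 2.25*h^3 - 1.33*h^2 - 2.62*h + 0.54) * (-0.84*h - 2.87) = 1.7724*h^5 + 4.1657*h^4 - 5.3403*h^3 + 6.0179*h^2 + 7.0658*h - 1.5498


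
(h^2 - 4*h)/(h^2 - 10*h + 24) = h/(h - 6)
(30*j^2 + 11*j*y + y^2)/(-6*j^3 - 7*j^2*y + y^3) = (30*j^2 + 11*j*y + y^2)/(-6*j^3 - 7*j^2*y + y^3)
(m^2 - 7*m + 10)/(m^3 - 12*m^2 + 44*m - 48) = (m - 5)/(m^2 - 10*m + 24)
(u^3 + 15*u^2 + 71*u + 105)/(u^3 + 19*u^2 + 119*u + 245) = (u + 3)/(u + 7)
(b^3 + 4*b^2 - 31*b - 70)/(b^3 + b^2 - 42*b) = (b^2 - 3*b - 10)/(b*(b - 6))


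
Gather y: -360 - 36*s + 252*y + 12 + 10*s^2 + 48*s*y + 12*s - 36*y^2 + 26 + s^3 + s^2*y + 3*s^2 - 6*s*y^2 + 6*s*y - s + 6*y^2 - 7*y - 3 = s^3 + 13*s^2 - 25*s + y^2*(-6*s - 30) + y*(s^2 + 54*s + 245) - 325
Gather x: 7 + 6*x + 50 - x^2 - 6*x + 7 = 64 - x^2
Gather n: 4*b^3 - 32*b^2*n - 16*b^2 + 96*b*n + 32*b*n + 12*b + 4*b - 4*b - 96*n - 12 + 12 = 4*b^3 - 16*b^2 + 12*b + n*(-32*b^2 + 128*b - 96)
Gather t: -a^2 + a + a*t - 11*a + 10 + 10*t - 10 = -a^2 - 10*a + t*(a + 10)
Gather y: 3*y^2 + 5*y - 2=3*y^2 + 5*y - 2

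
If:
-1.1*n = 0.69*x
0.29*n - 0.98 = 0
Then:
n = 3.38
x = -5.39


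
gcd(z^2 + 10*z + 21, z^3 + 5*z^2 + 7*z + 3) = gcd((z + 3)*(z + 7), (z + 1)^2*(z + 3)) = z + 3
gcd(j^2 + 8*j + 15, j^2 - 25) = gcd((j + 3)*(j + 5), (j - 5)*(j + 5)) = j + 5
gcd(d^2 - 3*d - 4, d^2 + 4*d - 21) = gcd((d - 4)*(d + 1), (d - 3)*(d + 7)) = 1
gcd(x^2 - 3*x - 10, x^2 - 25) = x - 5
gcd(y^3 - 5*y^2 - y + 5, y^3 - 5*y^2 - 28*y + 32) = y - 1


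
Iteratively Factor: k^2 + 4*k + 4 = (k + 2)*(k + 2)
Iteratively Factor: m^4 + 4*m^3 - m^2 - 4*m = (m + 4)*(m^3 - m) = (m - 1)*(m + 4)*(m^2 + m) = m*(m - 1)*(m + 4)*(m + 1)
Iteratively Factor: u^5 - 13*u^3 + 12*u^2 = (u - 1)*(u^4 + u^3 - 12*u^2) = u*(u - 1)*(u^3 + u^2 - 12*u) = u*(u - 3)*(u - 1)*(u^2 + 4*u) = u^2*(u - 3)*(u - 1)*(u + 4)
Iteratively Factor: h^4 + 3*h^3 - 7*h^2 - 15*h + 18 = (h + 3)*(h^3 - 7*h + 6) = (h - 1)*(h + 3)*(h^2 + h - 6) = (h - 1)*(h + 3)^2*(h - 2)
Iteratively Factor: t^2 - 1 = (t + 1)*(t - 1)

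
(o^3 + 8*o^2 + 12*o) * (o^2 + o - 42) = o^5 + 9*o^4 - 22*o^3 - 324*o^2 - 504*o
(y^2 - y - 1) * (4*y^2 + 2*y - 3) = 4*y^4 - 2*y^3 - 9*y^2 + y + 3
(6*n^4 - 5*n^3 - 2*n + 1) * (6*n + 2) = 36*n^5 - 18*n^4 - 10*n^3 - 12*n^2 + 2*n + 2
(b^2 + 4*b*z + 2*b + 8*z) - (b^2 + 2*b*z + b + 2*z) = 2*b*z + b + 6*z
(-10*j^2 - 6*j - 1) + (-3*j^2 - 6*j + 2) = -13*j^2 - 12*j + 1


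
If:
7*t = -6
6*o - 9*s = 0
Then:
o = 3*s/2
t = -6/7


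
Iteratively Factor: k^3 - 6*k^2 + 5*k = (k - 5)*(k^2 - k) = (k - 5)*(k - 1)*(k)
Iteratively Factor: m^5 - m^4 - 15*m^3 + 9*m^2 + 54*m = (m - 3)*(m^4 + 2*m^3 - 9*m^2 - 18*m) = m*(m - 3)*(m^3 + 2*m^2 - 9*m - 18) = m*(m - 3)*(m + 3)*(m^2 - m - 6) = m*(m - 3)*(m + 2)*(m + 3)*(m - 3)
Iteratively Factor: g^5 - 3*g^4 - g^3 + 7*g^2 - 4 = (g - 2)*(g^4 - g^3 - 3*g^2 + g + 2) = (g - 2)*(g + 1)*(g^3 - 2*g^2 - g + 2) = (g - 2)^2*(g + 1)*(g^2 - 1) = (g - 2)^2*(g - 1)*(g + 1)*(g + 1)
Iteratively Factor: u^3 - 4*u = (u + 2)*(u^2 - 2*u) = (u - 2)*(u + 2)*(u)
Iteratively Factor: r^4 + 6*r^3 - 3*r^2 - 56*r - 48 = (r - 3)*(r^3 + 9*r^2 + 24*r + 16) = (r - 3)*(r + 4)*(r^2 + 5*r + 4) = (r - 3)*(r + 1)*(r + 4)*(r + 4)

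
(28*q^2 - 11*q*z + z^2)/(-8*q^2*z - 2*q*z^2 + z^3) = (-7*q + z)/(z*(2*q + z))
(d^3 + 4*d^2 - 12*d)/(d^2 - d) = (d^2 + 4*d - 12)/(d - 1)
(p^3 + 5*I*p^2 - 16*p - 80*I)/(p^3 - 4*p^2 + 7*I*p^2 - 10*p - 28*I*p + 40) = (p + 4)/(p + 2*I)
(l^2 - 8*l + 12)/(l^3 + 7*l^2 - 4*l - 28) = (l - 6)/(l^2 + 9*l + 14)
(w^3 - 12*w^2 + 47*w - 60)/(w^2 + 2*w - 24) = (w^2 - 8*w + 15)/(w + 6)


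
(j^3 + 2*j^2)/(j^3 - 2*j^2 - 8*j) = j/(j - 4)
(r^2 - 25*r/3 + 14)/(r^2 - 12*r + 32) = (r^2 - 25*r/3 + 14)/(r^2 - 12*r + 32)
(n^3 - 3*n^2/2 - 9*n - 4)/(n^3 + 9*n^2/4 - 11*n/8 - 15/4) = 4*(2*n^2 - 7*n - 4)/(8*n^2 + 2*n - 15)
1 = 1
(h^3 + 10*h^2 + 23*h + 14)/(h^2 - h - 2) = (h^2 + 9*h + 14)/(h - 2)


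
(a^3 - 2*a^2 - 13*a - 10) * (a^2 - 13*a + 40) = a^5 - 15*a^4 + 53*a^3 + 79*a^2 - 390*a - 400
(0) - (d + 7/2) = -d - 7/2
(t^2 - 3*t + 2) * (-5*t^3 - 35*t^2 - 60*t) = -5*t^5 - 20*t^4 + 35*t^3 + 110*t^2 - 120*t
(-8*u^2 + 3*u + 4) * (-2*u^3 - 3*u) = 16*u^5 - 6*u^4 + 16*u^3 - 9*u^2 - 12*u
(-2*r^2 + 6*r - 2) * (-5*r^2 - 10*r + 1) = 10*r^4 - 10*r^3 - 52*r^2 + 26*r - 2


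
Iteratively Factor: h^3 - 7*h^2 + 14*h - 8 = (h - 4)*(h^2 - 3*h + 2) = (h - 4)*(h - 2)*(h - 1)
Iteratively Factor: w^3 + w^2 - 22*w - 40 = (w + 4)*(w^2 - 3*w - 10) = (w + 2)*(w + 4)*(w - 5)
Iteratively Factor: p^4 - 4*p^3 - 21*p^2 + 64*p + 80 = (p - 4)*(p^3 - 21*p - 20) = (p - 5)*(p - 4)*(p^2 + 5*p + 4) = (p - 5)*(p - 4)*(p + 4)*(p + 1)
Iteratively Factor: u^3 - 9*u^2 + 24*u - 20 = (u - 2)*(u^2 - 7*u + 10) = (u - 5)*(u - 2)*(u - 2)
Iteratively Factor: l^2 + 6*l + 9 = (l + 3)*(l + 3)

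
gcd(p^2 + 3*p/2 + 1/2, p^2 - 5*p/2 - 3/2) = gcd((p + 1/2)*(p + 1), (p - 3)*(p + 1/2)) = p + 1/2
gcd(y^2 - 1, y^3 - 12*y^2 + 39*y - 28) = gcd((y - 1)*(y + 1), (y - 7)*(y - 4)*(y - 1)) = y - 1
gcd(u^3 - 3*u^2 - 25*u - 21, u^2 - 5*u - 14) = u - 7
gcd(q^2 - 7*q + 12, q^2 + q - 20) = q - 4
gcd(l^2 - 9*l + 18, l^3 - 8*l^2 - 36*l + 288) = l - 6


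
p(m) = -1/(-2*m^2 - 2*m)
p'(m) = -(4*m + 2)/(-2*m^2 - 2*m)^2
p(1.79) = 0.10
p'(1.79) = -0.09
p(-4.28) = 0.04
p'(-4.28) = 0.02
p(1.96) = 0.09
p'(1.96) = -0.07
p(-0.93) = -7.68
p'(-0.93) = 101.46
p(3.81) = 0.03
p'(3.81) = -0.01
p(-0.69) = -2.34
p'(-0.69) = 4.15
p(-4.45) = 0.03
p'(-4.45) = 0.02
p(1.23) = 0.18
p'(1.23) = -0.23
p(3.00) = 0.04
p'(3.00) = -0.02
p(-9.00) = 0.01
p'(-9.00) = 0.00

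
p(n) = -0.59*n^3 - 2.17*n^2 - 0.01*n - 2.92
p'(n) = -1.77*n^2 - 4.34*n - 0.01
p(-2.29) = -7.19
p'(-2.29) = 0.65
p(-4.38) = 5.07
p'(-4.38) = -14.96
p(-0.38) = -3.20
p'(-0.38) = 1.38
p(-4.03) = 0.49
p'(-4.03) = -11.27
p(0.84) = -4.81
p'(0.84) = -4.90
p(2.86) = -34.50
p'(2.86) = -26.90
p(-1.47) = -5.72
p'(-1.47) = 2.55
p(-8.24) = 179.92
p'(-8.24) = -84.43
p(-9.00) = 251.51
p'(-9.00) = -104.32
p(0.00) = -2.92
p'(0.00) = -0.01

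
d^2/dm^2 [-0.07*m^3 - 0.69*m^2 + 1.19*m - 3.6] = -0.42*m - 1.38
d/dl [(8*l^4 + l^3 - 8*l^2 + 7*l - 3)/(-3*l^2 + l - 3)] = (-48*l^5 + 21*l^4 - 94*l^3 + 4*l^2 + 30*l - 18)/(9*l^4 - 6*l^3 + 19*l^2 - 6*l + 9)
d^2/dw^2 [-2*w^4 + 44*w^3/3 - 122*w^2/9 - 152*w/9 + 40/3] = -24*w^2 + 88*w - 244/9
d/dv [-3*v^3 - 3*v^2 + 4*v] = -9*v^2 - 6*v + 4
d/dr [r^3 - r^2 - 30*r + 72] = 3*r^2 - 2*r - 30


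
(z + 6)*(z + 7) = z^2 + 13*z + 42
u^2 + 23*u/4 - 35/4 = (u - 5/4)*(u + 7)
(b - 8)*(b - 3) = b^2 - 11*b + 24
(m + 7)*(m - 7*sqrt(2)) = m^2 - 7*sqrt(2)*m + 7*m - 49*sqrt(2)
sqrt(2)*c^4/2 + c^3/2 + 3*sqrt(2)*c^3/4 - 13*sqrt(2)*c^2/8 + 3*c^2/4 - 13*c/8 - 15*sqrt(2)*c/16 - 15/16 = (c - 3/2)*(c + 1/2)*(c + 5/2)*(sqrt(2)*c/2 + 1/2)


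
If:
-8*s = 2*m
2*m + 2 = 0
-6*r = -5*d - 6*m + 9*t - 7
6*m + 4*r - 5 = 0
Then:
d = 9*t/5 + 31/10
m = -1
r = 11/4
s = 1/4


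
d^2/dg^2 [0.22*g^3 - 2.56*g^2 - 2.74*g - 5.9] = 1.32*g - 5.12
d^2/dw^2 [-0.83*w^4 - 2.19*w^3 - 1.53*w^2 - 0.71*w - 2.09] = -9.96*w^2 - 13.14*w - 3.06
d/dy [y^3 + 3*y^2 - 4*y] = 3*y^2 + 6*y - 4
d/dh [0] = 0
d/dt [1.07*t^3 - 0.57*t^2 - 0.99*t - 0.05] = 3.21*t^2 - 1.14*t - 0.99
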